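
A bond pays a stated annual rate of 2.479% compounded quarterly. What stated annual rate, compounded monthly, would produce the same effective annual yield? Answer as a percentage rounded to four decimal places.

2.4739%

EAR = (1 + 0.02479/4)^4 − 1 = 0.025021.
Solve (1 + r/12)^12 = 1.025021: r/12 = 1.025021^(1/12) − 1 = 0.002062, so r = 0.024739 = 2.4739%.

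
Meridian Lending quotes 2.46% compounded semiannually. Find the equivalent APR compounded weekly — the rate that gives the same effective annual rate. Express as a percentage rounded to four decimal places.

EAR = (1 + 0.0246/2)^2 − 1 = 0.024751.
Solve (1 + r/52)^52 = 1.024751: r/52 = 1.024751^(1/52) − 1 = 0.000470, so r = 0.024456 = 2.4456%.

2.4456%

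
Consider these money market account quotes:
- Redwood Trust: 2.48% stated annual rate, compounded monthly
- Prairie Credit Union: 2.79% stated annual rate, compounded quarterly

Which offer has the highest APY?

Prairie Credit Union

Redwood Trust: (1 + 0.0248/12)^12 − 1 = 2.508%
Prairie Credit Union: (1 + 0.0279/4)^4 − 1 = 2.819%
The highest effective annual rate is Prairie Credit Union at 2.819%.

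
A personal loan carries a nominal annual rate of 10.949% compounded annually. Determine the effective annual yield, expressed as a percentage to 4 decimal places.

Annual compounding means the effective rate equals the nominal rate: 10.9490%.

10.9490%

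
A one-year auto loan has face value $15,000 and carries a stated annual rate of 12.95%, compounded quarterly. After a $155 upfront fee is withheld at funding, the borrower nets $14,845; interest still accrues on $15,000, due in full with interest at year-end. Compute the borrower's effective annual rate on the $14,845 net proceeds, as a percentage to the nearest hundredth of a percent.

Amount owed after one year: 15,000 × (1 + 0.1295/4)^4 = 15,000 × 1.135926 = $17,038.89.
Effective rate on net proceeds: 17,038.89 / 14,845 − 1 = 0.147786 = 14.78%.

14.78%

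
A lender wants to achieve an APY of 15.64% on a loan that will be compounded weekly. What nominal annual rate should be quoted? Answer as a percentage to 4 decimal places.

14.5515%

(1 + r/52)^52 − 1 = 0.1564, so 1 + r/52 = 1.1564^(1/52).
r/52 = 0.002798, so r = 0.145515 = 14.5515%.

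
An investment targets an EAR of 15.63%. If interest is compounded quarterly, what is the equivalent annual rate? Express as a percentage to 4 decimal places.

14.7894%

(1 + r/4)^4 − 1 = 0.1563, so 1 + r/4 = 1.1563^(1/4).
r/4 = 0.036973, so r = 0.147894 = 14.7894%.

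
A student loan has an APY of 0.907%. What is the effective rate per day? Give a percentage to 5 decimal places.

0.00247%

The per-day rate i satisfies (1 + i)^365 = 1 + 0.00907.
i = 1.00907^(1/365) − 1 = 0.0000247 = 0.00247%.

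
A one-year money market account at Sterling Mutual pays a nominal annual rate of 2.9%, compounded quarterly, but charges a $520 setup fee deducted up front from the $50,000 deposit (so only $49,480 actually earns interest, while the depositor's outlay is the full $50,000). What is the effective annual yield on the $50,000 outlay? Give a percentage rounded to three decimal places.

1.861%

Value after one year: 49,480 × (1 + 0.029/4)^4 = 49,480 × 1.029317 = $50,930.60.
Effective yield on the $50,000 outlay: 50,930.60 / 50,000 − 1 = 0.018612 = 1.861%.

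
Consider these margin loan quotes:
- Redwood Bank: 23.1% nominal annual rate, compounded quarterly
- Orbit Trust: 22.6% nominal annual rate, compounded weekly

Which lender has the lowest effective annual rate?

Redwood Bank: (1 + 0.231/4)^4 − 1 = 25.179%
Orbit Trust: (1 + 0.226/52)^52 − 1 = 25.296%
The lowest effective annual rate is Redwood Bank at 25.179%.

Redwood Bank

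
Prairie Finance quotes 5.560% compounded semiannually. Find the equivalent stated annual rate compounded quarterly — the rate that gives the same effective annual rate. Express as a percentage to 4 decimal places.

EAR = (1 + 0.05560/2)^2 − 1 = 0.056373.
Solve (1 + r/4)^4 = 1.056373: r/4 = 1.056373^(1/4) − 1 = 0.013805, so r = 0.055219 = 5.5219%.

5.5219%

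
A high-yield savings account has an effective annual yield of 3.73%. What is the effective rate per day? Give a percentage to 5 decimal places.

The per-day rate i satisfies (1 + i)^365 = 1 + 0.0373.
i = 1.0373^(1/365) − 1 = 0.0001003 = 0.01003%.

0.01003%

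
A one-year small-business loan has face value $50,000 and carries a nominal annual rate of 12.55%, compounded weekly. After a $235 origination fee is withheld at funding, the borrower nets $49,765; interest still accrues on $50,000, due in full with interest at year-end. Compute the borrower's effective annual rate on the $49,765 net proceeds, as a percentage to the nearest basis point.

Amount owed after one year: 50,000 × (1 + 0.1255/52)^52 = 50,000 × 1.133544 = $56,677.19.
Effective rate on net proceeds: 56,677.19 / 49,765 − 1 = 0.138897 = 13.89%.

13.89%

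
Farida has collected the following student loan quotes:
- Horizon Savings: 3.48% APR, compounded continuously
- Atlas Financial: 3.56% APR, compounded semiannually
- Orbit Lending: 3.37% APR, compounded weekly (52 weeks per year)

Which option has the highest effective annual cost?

Atlas Financial

Horizon Savings: e^0.0348 − 1 = 3.541%
Atlas Financial: (1 + 0.0356/2)^2 − 1 = 3.592%
Orbit Lending: (1 + 0.0337/52)^52 − 1 = 3.426%
The highest effective annual rate is Atlas Financial at 3.592%.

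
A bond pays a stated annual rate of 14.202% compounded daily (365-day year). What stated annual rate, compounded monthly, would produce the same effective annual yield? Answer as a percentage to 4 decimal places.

EAR = (1 + 0.14202/365)^365 − 1 = 0.152568.
Solve (1 + r/12)^12 = 1.152568: r/12 = 1.152568^(1/12) − 1 = 0.011903, so r = 0.142836 = 14.2836%.

14.2836%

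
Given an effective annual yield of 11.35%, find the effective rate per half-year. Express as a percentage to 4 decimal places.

The per-half-year rate i satisfies (1 + i)^2 = 1 + 0.1135.
i = 1.1135^(1/2) − 1 = 0.0552251 = 5.5225%.

5.5225%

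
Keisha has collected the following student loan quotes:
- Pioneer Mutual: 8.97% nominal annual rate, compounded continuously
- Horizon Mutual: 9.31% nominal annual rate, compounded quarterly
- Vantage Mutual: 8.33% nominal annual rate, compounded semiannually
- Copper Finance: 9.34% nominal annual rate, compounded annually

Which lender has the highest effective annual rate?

Horizon Mutual

Pioneer Mutual: e^0.0897 − 1 = 9.385%
Horizon Mutual: (1 + 0.0931/4)^4 − 1 = 9.640%
Vantage Mutual: (1 + 0.0833/2)^2 − 1 = 8.503%
Copper Finance: compounded annually, EAR = 9.340%
The highest effective annual rate is Horizon Mutual at 9.640%.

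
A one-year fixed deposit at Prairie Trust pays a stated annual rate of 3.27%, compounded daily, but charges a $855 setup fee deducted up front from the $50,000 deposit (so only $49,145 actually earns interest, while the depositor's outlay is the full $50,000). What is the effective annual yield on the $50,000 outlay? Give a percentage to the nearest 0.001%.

Value after one year: 49,145 × (1 + 0.0327/365)^365 = 49,145 × 1.033239 = $50,778.53.
Effective yield on the $50,000 outlay: 50,778.53 / 50,000 − 1 = 0.015571 = 1.557%.

1.557%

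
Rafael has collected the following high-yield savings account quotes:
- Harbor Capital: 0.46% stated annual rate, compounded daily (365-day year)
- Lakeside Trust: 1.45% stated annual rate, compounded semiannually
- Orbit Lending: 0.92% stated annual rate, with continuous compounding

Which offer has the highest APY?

Harbor Capital: (1 + 0.0046/365)^365 − 1 = 0.461%
Lakeside Trust: (1 + 0.0145/2)^2 − 1 = 1.455%
Orbit Lending: e^0.0092 − 1 = 0.924%
The highest effective annual rate is Lakeside Trust at 1.455%.

Lakeside Trust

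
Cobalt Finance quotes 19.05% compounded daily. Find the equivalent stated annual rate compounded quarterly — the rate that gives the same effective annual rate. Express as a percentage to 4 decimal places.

EAR = (1 + 0.1905/365)^365 − 1 = 0.209794.
Solve (1 + r/4)^4 = 1.209794: r/4 = 1.209794^(1/4) − 1 = 0.048764, so r = 0.195057 = 19.5057%.

19.5057%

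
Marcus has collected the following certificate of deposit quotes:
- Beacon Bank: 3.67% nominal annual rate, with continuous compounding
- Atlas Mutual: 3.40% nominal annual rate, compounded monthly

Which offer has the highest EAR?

Beacon Bank: e^0.0367 − 1 = 3.738%
Atlas Mutual: (1 + 0.0340/12)^12 − 1 = 3.453%
The highest effective annual rate is Beacon Bank at 3.738%.

Beacon Bank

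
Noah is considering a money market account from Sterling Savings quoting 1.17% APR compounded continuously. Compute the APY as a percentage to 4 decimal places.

With continuous compounding, EAR = e^0.0117 − 1.
e^0.0117 = 1.011769, so EAR = 0.011769 = 1.1769%.

1.1769%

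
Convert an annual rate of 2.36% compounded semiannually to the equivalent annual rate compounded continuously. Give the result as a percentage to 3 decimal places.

2.346%

EAR = (1 + 0.0236/2)^2 − 1 = 0.023739.
Equivalent continuous rate: r = ln(1 + 0.023739) = 0.023462 = 2.346%.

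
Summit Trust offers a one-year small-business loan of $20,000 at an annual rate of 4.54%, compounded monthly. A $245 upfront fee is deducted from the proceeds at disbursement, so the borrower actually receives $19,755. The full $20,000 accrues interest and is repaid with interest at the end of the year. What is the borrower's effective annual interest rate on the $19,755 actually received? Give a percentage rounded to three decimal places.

Amount owed after one year: 20,000 × (1 + 0.0454/12)^12 = 20,000 × 1.046357 = $20,927.13.
Effective rate on net proceeds: 20,927.13 / 19,755 − 1 = 0.059334 = 5.933%.

5.933%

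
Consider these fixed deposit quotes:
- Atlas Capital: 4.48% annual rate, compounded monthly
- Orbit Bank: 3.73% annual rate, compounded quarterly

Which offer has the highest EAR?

Atlas Capital

Atlas Capital: (1 + 0.0448/12)^12 − 1 = 4.573%
Orbit Bank: (1 + 0.0373/4)^4 − 1 = 3.782%
The highest effective annual rate is Atlas Capital at 4.573%.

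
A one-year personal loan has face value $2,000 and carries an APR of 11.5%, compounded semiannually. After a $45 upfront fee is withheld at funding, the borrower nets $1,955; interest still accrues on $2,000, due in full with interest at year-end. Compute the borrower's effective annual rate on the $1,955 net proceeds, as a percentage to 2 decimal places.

Amount owed after one year: 2,000 × (1 + 0.115/2)^2 = 2,000 × 1.118306 = $2,236.61.
Effective rate on net proceeds: 2,236.61 / 1,955 − 1 = 0.144047 = 14.40%.

14.40%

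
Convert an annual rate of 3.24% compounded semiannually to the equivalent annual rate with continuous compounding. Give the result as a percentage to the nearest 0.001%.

EAR = (1 + 0.0324/2)^2 − 1 = 0.032662.
Equivalent continuous rate: r = ln(1 + 0.032662) = 0.032140 = 3.214%.

3.214%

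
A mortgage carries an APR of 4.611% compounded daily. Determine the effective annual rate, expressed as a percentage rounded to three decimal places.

EAR = (1 + 0.04611/365)^365 − 1.
= 1.047187 − 1 = 4.719%.

4.719%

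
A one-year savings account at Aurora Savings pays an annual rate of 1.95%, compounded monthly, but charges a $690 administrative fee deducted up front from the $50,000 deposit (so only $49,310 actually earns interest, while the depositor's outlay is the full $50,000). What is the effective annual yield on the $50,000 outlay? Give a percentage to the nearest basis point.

Value after one year: 49,310 × (1 + 0.0195/12)^12 = 49,310 × 1.019675 = $50,280.19.
Effective yield on the $50,000 outlay: 50,280.19 / 50,000 − 1 = 0.005604 = 0.56%.

0.56%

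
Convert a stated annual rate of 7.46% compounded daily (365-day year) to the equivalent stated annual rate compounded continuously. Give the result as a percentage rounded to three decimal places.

7.459%

EAR = (1 + 0.0746/365)^365 − 1 = 0.077445.
Equivalent continuous rate: r = ln(1 + 0.077445) = 0.074592 = 7.459%.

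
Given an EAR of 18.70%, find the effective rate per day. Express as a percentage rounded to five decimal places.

The per-day rate i satisfies (1 + i)^365 = 1 + 0.1870.
i = 1.1870^(1/365) − 1 = 0.0004698 = 0.04698%.

0.04698%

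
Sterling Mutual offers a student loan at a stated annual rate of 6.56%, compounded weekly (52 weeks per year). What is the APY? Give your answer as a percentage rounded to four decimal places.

EAR = (1 + 0.0656/52)^52 − 1.
= 1.067755 − 1 = 6.7755%.

6.7755%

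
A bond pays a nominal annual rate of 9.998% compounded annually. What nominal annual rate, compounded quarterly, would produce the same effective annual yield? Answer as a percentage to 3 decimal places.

9.644%

Compounded annually, EAR = nominal = 0.099980.
Solve (1 + r/4)^4 = 1.099980: r/4 = 1.099980^(1/4) − 1 = 0.024109, so r = 0.096436 = 9.644%.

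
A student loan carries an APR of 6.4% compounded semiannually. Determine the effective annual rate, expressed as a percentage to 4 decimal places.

EAR = (1 + 0.064/2)^2 − 1.
= 1.065024 − 1 = 6.5024%.

6.5024%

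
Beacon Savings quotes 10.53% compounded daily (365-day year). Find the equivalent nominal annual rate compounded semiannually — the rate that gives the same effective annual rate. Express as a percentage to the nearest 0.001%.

EAR = (1 + 0.1053/365)^365 − 1 = 0.111027.
Solve (1 + r/2)^2 = 1.111027: r/2 = 1.111027^(1/2) − 1 = 0.054053, so r = 0.108105 = 10.811%.

10.811%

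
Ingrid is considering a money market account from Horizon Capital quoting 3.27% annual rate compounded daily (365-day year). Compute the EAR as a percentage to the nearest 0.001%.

EAR = (1 + 0.0327/365)^365 − 1.
= (1 + 0.000090)^365 − 1 = 1.033239 − 1 = 3.324%.

3.324%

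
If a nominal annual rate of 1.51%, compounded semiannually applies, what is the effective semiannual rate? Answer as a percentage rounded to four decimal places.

0.7550%

With a nominal annual rate compounded semiannually, the periodic rate is the nominal rate divided by 2.
i = 0.0151 / 2 = 0.0075500 = 0.7550%.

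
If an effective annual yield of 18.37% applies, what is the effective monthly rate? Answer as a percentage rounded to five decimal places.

The per-month rate i satisfies (1 + i)^12 = 1 + 0.1837.
i = 1.1837^(1/12) − 1 = 0.0141530 = 1.41530%.

1.41530%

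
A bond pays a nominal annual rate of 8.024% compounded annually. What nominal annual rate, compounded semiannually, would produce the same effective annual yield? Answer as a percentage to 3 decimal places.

7.869%

Compounded annually, EAR = nominal = 0.080240.
Solve (1 + r/2)^2 = 1.080240: r/2 = 1.080240^(1/2) − 1 = 0.039346, so r = 0.078692 = 7.869%.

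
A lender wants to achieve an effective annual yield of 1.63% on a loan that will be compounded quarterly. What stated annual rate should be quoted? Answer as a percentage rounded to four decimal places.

(1 + r/4)^4 − 1 = 0.0163, so 1 + r/4 = 1.0163^(1/4).
r/4 = 0.004050, so r = 0.016201 = 1.6201%.

1.6201%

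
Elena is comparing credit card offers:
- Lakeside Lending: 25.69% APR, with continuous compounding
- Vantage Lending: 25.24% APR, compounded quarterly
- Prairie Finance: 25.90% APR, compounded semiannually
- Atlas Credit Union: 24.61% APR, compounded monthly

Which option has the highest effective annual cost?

Lakeside Lending: e^0.2569 − 1 = 29.292%
Vantage Lending: (1 + 0.2524/4)^4 − 1 = 27.731%
Prairie Finance: (1 + 0.2590/2)^2 − 1 = 27.577%
Atlas Credit Union: (1 + 0.2461/12)^12 − 1 = 27.585%
The highest effective annual rate is Lakeside Lending at 29.292%.

Lakeside Lending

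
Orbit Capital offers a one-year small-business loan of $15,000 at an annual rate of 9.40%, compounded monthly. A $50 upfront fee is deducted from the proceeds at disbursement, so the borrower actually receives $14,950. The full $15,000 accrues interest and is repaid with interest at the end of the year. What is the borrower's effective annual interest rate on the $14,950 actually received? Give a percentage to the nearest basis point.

Amount owed after one year: 15,000 × (1 + 0.0940/12)^12 = 15,000 × 1.098157 = $16,472.36.
Effective rate on net proceeds: 16,472.36 / 14,950 − 1 = 0.101830 = 10.18%.

10.18%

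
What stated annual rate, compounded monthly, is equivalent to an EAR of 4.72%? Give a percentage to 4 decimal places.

(1 + r/12)^12 − 1 = 0.0472, so 1 + r/12 = 1.0472^(1/12).
r/12 = 0.003851, so r = 0.046209 = 4.6209%.

4.6209%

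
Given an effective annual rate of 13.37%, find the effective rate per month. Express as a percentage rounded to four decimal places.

The per-month rate i satisfies (1 + i)^12 = 1 + 0.1337.
i = 1.1337^(1/12) − 1 = 0.0105121 = 1.0512%.

1.0512%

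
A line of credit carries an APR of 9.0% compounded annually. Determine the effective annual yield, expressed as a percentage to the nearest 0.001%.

Annual compounding means the effective rate equals the nominal rate: 9.000%.

9.000%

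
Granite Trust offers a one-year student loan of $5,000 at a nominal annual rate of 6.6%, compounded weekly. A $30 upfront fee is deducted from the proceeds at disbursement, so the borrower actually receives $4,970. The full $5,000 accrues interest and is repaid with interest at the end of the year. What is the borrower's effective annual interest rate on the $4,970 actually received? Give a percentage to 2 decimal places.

Amount owed after one year: 5,000 × (1 + 0.066/52)^52 = 5,000 × 1.068182 = $5,340.91.
Effective rate on net proceeds: 5,340.91 / 4,970 − 1 = 0.074630 = 7.46%.

7.46%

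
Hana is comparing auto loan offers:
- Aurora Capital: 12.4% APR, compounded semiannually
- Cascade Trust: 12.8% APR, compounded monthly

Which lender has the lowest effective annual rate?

Aurora Capital

Aurora Capital: (1 + 0.124/2)^2 − 1 = 12.784%
Cascade Trust: (1 + 0.128/12)^12 − 1 = 13.578%
The lowest effective annual rate is Aurora Capital at 12.784%.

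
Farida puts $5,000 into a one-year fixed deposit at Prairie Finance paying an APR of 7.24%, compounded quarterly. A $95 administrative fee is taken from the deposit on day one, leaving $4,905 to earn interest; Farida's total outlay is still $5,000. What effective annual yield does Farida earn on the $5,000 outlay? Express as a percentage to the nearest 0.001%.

5.398%

Value after one year: 4,905 × (1 + 0.0724/4)^4 = 4,905 × 1.074389 = $5,269.88.
Effective yield on the $5,000 outlay: 5,269.88 / 5,000 − 1 = 0.053976 = 5.398%.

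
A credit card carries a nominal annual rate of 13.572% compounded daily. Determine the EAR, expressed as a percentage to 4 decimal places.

14.5332%

EAR = (1 + 0.13572/365)^365 − 1.
= 1.145332 − 1 = 14.5332%.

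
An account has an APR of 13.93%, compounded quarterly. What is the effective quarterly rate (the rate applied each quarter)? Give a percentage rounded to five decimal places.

With a nominal annual rate compounded quarterly, the periodic rate is the nominal rate divided by 4.
i = 0.1393 / 4 = 0.0348250 = 3.48250%.

3.48250%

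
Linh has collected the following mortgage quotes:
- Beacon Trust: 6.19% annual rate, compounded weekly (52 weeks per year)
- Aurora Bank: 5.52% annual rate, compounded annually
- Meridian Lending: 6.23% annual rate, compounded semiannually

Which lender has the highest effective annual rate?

Beacon Trust

Beacon Trust: (1 + 0.0619/52)^52 − 1 = 6.382%
Aurora Bank: compounded annually, EAR = 5.520%
Meridian Lending: (1 + 0.0623/2)^2 − 1 = 6.327%
The highest effective annual rate is Beacon Trust at 6.382%.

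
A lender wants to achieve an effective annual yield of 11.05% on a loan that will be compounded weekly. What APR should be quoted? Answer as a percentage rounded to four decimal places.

(1 + r/52)^52 − 1 = 0.1105, so 1 + r/52 = 1.1105^(1/52).
r/52 = 0.002018, so r = 0.104916 = 10.4916%.

10.4916%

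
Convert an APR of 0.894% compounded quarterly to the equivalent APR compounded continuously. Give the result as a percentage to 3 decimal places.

EAR = (1 + 0.00894/4)^4 − 1 = 0.008970.
Equivalent continuous rate: r = ln(1 + 0.008970) = 0.008930 = 0.893%.

0.893%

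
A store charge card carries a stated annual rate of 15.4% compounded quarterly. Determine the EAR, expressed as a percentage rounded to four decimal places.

EAR = (1 + 0.154/4)^4 − 1.
= (1 + 0.038500)^4 − 1 = 1.163124 − 1 = 16.3124%.

16.3124%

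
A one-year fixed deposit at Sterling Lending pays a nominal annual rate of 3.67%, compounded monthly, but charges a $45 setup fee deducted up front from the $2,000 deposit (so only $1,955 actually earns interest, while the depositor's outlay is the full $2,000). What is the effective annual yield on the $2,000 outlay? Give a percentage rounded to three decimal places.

1.398%

Value after one year: 1,955 × (1 + 0.0367/12)^12 = 1,955 × 1.037324 = $2,027.97.
Effective yield on the $2,000 outlay: 2,027.97 / 2,000 − 1 = 0.013984 = 1.398%.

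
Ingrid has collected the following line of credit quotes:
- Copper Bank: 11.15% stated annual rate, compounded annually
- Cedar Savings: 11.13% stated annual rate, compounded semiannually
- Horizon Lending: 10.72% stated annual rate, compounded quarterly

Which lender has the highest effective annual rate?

Copper Bank: compounded annually, EAR = 11.150%
Cedar Savings: (1 + 0.1113/2)^2 − 1 = 11.440%
Horizon Lending: (1 + 0.1072/4)^4 − 1 = 11.159%
The highest effective annual rate is Cedar Savings at 11.440%.

Cedar Savings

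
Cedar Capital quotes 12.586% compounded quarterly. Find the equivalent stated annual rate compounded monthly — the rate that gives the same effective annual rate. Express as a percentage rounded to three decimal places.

12.456%

EAR = (1 + 0.12586/4)^4 − 1 = 0.131926.
Solve (1 + r/12)^12 = 1.131926: r/12 = 1.131926^(1/12) − 1 = 0.010380, so r = 0.124563 = 12.456%.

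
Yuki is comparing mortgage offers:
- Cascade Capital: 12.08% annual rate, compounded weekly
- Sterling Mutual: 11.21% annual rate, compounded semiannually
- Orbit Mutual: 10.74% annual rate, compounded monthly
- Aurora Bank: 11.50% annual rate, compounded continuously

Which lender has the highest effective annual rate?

Cascade Capital: (1 + 0.1208/52)^52 − 1 = 12.824%
Sterling Mutual: (1 + 0.1121/2)^2 − 1 = 11.524%
Orbit Mutual: (1 + 0.1074/12)^12 − 1 = 11.285%
Aurora Bank: e^0.1150 − 1 = 12.187%
The highest effective annual rate is Cascade Capital at 12.824%.

Cascade Capital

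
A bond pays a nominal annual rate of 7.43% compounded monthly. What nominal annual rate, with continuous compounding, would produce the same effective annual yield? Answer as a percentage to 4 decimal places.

7.4071%

EAR = (1 + 0.0743/12)^12 − 1 = 0.076883.
Equivalent continuous rate: r = ln(1 + 0.076883) = 0.074071 = 7.4071%.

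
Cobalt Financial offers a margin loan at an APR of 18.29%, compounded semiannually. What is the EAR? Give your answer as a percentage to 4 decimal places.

19.1263%

EAR = (1 + 0.1829/2)^2 − 1.
= (1 + 0.091450)^2 − 1 = 1.191263 − 1 = 19.1263%.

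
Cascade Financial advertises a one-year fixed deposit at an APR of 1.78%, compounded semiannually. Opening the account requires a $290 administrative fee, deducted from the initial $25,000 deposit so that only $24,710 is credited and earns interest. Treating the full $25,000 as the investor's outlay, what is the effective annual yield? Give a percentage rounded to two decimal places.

Value after one year: 24,710 × (1 + 0.0178/2)^2 = 24,710 × 1.017879 = $25,151.80.
Effective yield on the $25,000 outlay: 25,151.80 / 25,000 − 1 = 0.006072 = 0.61%.

0.61%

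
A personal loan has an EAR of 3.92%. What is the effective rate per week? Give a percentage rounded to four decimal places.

The per-week rate i satisfies (1 + i)^52 = 1 + 0.0392.
i = 1.0392^(1/52) − 1 = 0.0007397 = 0.0740%.

0.0740%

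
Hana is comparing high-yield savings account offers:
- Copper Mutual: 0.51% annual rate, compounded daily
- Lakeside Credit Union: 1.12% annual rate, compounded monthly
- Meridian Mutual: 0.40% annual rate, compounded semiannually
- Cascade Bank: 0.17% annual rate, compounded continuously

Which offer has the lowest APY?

Copper Mutual: (1 + 0.0051/365)^365 − 1 = 0.511%
Lakeside Credit Union: (1 + 0.0112/12)^12 − 1 = 1.126%
Meridian Mutual: (1 + 0.0040/2)^2 − 1 = 0.400%
Cascade Bank: e^0.0017 − 1 = 0.170%
The lowest effective annual rate is Cascade Bank at 0.170%.

Cascade Bank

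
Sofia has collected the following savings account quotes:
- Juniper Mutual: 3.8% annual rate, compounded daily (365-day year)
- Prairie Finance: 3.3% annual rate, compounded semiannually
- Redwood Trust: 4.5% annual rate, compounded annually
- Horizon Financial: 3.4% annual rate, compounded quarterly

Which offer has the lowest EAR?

Prairie Finance

Juniper Mutual: (1 + 0.038/365)^365 − 1 = 3.873%
Prairie Finance: (1 + 0.033/2)^2 − 1 = 3.327%
Redwood Trust: compounded annually, EAR = 4.500%
Horizon Financial: (1 + 0.034/4)^4 − 1 = 3.444%
The lowest effective annual rate is Prairie Finance at 3.327%.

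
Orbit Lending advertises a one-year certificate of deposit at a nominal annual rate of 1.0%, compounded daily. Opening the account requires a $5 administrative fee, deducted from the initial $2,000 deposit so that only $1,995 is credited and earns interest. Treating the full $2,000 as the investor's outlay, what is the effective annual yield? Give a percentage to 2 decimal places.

0.75%

Value after one year: 1,995 × (1 + 0.010/365)^365 = 1,995 × 1.010050 = $2,015.05.
Effective yield on the $2,000 outlay: 2,015.05 / 2,000 − 1 = 0.007525 = 0.75%.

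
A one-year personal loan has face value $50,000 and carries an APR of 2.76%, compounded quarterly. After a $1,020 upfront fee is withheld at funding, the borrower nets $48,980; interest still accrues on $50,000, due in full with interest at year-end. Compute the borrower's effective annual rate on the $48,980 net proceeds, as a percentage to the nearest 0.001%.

Amount owed after one year: 50,000 × (1 + 0.0276/4)^4 = 50,000 × 1.027887 = $51,394.35.
Effective rate on net proceeds: 51,394.35 / 48,980 − 1 = 0.049293 = 4.929%.

4.929%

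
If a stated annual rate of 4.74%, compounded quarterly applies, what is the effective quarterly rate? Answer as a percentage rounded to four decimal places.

With a nominal annual rate compounded quarterly, the periodic rate is the nominal rate divided by 4.
i = 0.0474 / 4 = 0.0118500 = 1.1850%.

1.1850%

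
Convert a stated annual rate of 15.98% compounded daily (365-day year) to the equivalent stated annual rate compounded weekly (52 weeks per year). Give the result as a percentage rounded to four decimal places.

EAR = (1 + 0.1598/365)^365 − 1 = 0.173235.
Solve (1 + r/52)^52 = 1.173235: r/52 = 1.173235^(1/52) − 1 = 0.003077, so r = 0.160011 = 16.0011%.

16.0011%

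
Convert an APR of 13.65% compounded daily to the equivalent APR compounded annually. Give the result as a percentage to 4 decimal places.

14.6226%

EAR = (1 + 0.1365/365)^365 − 1 = 0.146226.
Compounded annually, the equivalent nominal rate is the EAR itself: 14.6226%.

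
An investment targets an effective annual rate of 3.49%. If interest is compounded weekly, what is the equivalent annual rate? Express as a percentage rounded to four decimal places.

(1 + r/52)^52 − 1 = 0.0349, so 1 + r/52 = 1.0349^(1/52).
r/52 = 0.000660, so r = 0.034316 = 3.4316%.

3.4316%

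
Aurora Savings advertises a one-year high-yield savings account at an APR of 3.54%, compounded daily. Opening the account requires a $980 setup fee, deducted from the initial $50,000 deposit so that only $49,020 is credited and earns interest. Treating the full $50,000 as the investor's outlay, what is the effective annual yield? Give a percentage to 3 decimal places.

1.573%

Value after one year: 49,020 × (1 + 0.0354/365)^365 = 49,020 × 1.036032 = $50,786.30.
Effective yield on the $50,000 outlay: 50,786.30 / 50,000 − 1 = 0.015726 = 1.573%.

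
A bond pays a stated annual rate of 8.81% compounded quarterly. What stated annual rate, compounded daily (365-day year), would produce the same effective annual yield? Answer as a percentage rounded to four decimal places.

8.7154%

EAR = (1 + 0.0881/4)^4 − 1 = 0.091054.
Solve (1 + r/365)^365 = 1.091054: r/365 = 1.091054^(1/365) − 1 = 0.000239, so r = 0.087154 = 8.7154%.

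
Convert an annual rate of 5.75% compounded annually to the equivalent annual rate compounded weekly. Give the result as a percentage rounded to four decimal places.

5.5938%

Compounded annually, EAR = nominal = 0.057500.
Solve (1 + r/52)^52 = 1.057500: r/52 = 1.057500^(1/52) − 1 = 0.001076, so r = 0.055938 = 5.5938%.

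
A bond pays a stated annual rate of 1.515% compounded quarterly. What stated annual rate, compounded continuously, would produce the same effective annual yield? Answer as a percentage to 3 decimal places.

1.512%

EAR = (1 + 0.01515/4)^4 − 1 = 0.015236.
Equivalent continuous rate: r = ln(1 + 0.015236) = 0.015121 = 1.512%.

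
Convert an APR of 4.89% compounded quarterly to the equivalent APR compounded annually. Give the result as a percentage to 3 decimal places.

4.980%

EAR = (1 + 0.0489/4)^4 − 1 = 0.049804.
Compounded annually, the equivalent nominal rate is the EAR itself: 4.980%.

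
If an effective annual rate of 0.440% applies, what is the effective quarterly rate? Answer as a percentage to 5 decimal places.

The per-quarter rate i satisfies (1 + i)^4 = 1 + 0.00440.
i = 1.00440^(1/4) − 1 = 0.0010982 = 0.10982%.

0.10982%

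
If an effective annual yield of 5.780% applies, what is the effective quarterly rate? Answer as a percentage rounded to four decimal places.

The per-quarter rate i satisfies (1 + i)^4 = 1 + 0.05780.
i = 1.05780^(1/4) − 1 = 0.0141470 = 1.4147%.

1.4147%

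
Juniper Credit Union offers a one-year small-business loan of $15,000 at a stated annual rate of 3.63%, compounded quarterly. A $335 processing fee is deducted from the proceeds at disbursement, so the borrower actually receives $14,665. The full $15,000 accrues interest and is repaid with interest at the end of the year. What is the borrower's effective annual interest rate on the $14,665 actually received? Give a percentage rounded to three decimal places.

6.048%

Amount owed after one year: 15,000 × (1 + 0.0363/4)^4 = 15,000 × 1.036797 = $15,551.96.
Effective rate on net proceeds: 15,551.96 / 14,665 − 1 = 0.060481 = 6.048%.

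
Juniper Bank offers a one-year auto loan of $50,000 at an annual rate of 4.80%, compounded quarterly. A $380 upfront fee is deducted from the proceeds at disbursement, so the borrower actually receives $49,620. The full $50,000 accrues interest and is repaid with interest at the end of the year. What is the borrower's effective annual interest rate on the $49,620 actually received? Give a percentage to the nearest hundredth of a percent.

Amount owed after one year: 50,000 × (1 + 0.0480/4)^4 = 50,000 × 1.048871 = $52,443.55.
Effective rate on net proceeds: 52,443.55 / 49,620 − 1 = 0.056903 = 5.69%.

5.69%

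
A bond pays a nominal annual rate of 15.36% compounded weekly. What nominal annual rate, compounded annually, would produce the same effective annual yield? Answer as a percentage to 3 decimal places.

16.576%

EAR = (1 + 0.1536/52)^52 − 1 = 0.165760.
Compounded annually, the equivalent nominal rate is the EAR itself: 16.576%.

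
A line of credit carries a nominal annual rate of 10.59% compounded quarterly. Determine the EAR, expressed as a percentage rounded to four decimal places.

EAR = (1 + 0.1059/4)^4 − 1.
= (1 + 0.026475)^4 − 1 = 1.110180 − 1 = 11.0180%.

11.0180%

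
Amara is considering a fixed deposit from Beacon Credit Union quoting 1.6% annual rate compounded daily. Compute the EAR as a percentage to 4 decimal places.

EAR = (1 + 0.016/365)^365 − 1.
= 1.016128 − 1 = 1.6128%.

1.6128%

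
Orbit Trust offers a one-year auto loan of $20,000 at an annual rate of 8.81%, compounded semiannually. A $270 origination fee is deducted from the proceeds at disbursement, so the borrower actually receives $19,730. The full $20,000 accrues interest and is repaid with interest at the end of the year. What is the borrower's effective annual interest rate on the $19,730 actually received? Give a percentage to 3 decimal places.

10.496%

Amount owed after one year: 20,000 × (1 + 0.0881/2)^2 = 20,000 × 1.090040 = $21,800.81.
Effective rate on net proceeds: 21,800.81 / 19,730 − 1 = 0.104957 = 10.496%.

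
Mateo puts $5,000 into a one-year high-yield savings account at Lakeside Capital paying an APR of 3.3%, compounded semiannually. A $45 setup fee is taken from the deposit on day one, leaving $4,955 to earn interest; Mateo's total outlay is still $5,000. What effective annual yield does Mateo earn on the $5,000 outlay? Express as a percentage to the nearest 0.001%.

Value after one year: 4,955 × (1 + 0.033/2)^2 = 4,955 × 1.033272 = $5,119.86.
Effective yield on the $5,000 outlay: 5,119.86 / 5,000 − 1 = 0.023973 = 2.397%.

2.397%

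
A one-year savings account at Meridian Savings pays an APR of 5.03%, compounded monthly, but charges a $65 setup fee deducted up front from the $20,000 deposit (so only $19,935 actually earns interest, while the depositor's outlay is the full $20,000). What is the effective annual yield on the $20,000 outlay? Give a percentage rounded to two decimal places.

4.81%

Value after one year: 19,935 × (1 + 0.0503/12)^12 = 19,935 × 1.051476 = $20,961.17.
Effective yield on the $20,000 outlay: 20,961.17 / 20,000 − 1 = 0.048059 = 4.81%.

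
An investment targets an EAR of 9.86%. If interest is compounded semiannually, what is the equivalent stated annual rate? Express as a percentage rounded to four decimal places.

(1 + r/2)^2 − 1 = 0.0986, so 1 + r/2 = 1.0986^(1/2).
r/2 = 0.048141, so r = 0.096282 = 9.6282%.

9.6282%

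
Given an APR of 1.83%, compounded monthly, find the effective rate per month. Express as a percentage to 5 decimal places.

0.15250%

With a nominal annual rate compounded monthly, the periodic rate is the nominal rate divided by 12.
i = 0.0183 / 12 = 0.0015250 = 0.15250%.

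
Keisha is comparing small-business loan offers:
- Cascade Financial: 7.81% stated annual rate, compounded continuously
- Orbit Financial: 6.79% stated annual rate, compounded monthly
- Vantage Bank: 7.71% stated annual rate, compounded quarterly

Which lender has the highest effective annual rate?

Cascade Financial

Cascade Financial: e^0.0781 − 1 = 8.123%
Orbit Financial: (1 + 0.0679/12)^12 − 1 = 7.005%
Vantage Bank: (1 + 0.0771/4)^4 − 1 = 7.936%
The highest effective annual rate is Cascade Financial at 8.123%.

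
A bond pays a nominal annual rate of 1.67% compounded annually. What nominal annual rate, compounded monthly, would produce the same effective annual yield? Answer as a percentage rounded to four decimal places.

Compounded annually, EAR = nominal = 0.016700.
Solve (1 + r/12)^12 = 1.016700: r/12 = 1.016700^(1/12) − 1 = 0.001381, so r = 0.016574 = 1.6574%.

1.6574%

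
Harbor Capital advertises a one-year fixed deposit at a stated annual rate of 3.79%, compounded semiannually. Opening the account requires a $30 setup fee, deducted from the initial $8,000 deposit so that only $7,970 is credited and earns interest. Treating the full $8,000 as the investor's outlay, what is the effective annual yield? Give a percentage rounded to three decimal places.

3.437%

Value after one year: 7,970 × (1 + 0.0379/2)^2 = 7,970 × 1.038259 = $8,274.93.
Effective yield on the $8,000 outlay: 8,274.93 / 8,000 − 1 = 0.034366 = 3.437%.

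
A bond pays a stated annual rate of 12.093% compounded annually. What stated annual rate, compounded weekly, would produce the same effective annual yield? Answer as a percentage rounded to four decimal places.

11.4284%

Compounded annually, EAR = nominal = 0.120930.
Solve (1 + r/52)^52 = 1.120930: r/52 = 1.120930^(1/52) − 1 = 0.002198, so r = 0.114284 = 11.4284%.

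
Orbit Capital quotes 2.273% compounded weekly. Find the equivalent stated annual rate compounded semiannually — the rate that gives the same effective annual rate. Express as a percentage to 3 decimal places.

2.285%

EAR = (1 + 0.02273/52)^52 − 1 = 0.022985.
Solve (1 + r/2)^2 = 1.022985: r/2 = 1.022985^(1/2) − 1 = 0.011427, so r = 0.022855 = 2.285%.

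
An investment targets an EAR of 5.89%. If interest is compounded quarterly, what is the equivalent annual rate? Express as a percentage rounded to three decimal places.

(1 + r/4)^4 − 1 = 0.0589, so 1 + r/4 = 1.0589^(1/4).
r/4 = 0.014411, so r = 0.057642 = 5.764%.

5.764%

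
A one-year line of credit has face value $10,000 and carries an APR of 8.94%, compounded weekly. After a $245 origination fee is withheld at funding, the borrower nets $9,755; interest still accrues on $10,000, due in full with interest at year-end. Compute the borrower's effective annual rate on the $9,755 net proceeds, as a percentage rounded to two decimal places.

Amount owed after one year: 10,000 × (1 + 0.0894/52)^52 = 10,000 × 1.093434 = $10,934.34.
Effective rate on net proceeds: 10,934.34 / 9,755 − 1 = 0.120896 = 12.09%.

12.09%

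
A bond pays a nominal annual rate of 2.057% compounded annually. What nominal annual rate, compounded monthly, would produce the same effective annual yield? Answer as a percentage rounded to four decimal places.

2.0379%

Compounded annually, EAR = nominal = 0.020570.
Solve (1 + r/12)^12 = 1.020570: r/12 = 1.020570^(1/12) − 1 = 0.001698, so r = 0.020379 = 2.0379%.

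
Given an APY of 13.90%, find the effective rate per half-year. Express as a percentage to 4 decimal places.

6.7239%

The per-half-year rate i satisfies (1 + i)^2 = 1 + 0.1390.
i = 1.1390^(1/2) − 1 = 0.0672394 = 6.7239%.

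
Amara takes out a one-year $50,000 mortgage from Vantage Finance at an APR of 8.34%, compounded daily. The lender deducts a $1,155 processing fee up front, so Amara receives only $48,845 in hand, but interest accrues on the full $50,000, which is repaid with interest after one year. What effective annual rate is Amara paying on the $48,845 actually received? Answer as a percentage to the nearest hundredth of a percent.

Amount owed after one year: 50,000 × (1 + 0.0834/365)^365 = 50,000 × 1.086966 = $54,348.31.
Effective rate on net proceeds: 54,348.31 / 48,845 − 1 = 0.112669 = 11.27%.

11.27%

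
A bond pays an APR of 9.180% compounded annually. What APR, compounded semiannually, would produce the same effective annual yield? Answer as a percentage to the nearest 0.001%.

Compounded annually, EAR = nominal = 0.091800.
Solve (1 + r/2)^2 = 1.091800: r/2 = 1.091800^(1/2) − 1 = 0.044892, so r = 0.089785 = 8.978%.

8.978%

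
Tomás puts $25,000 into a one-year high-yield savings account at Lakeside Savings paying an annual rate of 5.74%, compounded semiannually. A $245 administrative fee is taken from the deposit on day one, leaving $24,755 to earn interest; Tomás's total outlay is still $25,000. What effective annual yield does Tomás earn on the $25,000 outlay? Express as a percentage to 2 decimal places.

4.79%

Value after one year: 24,755 × (1 + 0.0574/2)^2 = 24,755 × 1.058224 = $26,196.33.
Effective yield on the $25,000 outlay: 26,196.33 / 25,000 − 1 = 0.047853 = 4.79%.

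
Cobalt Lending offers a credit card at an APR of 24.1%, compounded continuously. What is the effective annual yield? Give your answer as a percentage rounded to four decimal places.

27.2521%

With continuous compounding, EAR = e^0.241 − 1.
e^0.241 = 1.272521, so EAR = 0.272521 = 27.2521%.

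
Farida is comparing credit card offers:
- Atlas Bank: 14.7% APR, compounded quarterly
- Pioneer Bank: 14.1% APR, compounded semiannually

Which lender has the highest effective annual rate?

Atlas Bank: (1 + 0.147/4)^4 − 1 = 15.530%
Pioneer Bank: (1 + 0.141/2)^2 − 1 = 14.597%
The highest effective annual rate is Atlas Bank at 15.530%.

Atlas Bank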